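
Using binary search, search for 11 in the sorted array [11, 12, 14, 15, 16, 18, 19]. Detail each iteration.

Binary search for 11 in [11, 12, 14, 15, 16, 18, 19]:

lo=0, hi=6, mid=3, arr[mid]=15 -> 15 > 11, search left half
lo=0, hi=2, mid=1, arr[mid]=12 -> 12 > 11, search left half
lo=0, hi=0, mid=0, arr[mid]=11 -> Found target at index 0!

Binary search finds 11 at index 0 after 3 comparisons. The search repeatedly halves the search space by comparing with the middle element.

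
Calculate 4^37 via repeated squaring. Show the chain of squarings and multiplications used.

Computing 4^37 by squaring (build up from 4^1; each line after the first costs one multiplication):

4^1 = 4
4^2 = (4^1)^2 = 4^2 = 16
4^4 = (4^2)^2 = 16^2 = 256
4^8 = (4^4)^2 = 256^2 = 65536
4^9 = 4 * 4^8 = 4 * 65536 = 262144
4^18 = (4^9)^2 = 262144^2 = 68719476736
4^36 = (4^18)^2 = 68719476736^2 = 4722366482869645213696
4^37 = 4 * 4^36 = 4 * 4722366482869645213696 = 18889465931478580854784

Result: 18889465931478580854784
Multiplications needed: 7 (7 lines after 4^1)

4^37 = 18889465931478580854784. Using exponentiation by squaring, this requires 7 multiplications. The key idea: if the exponent is even, square the half-power; if odd, multiply by the base once.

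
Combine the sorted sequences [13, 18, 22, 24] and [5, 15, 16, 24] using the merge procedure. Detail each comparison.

Merging process:

Compare 13 vs 5: take 5 from right. Merged: [5]
Compare 13 vs 15: take 13 from left. Merged: [5, 13]
Compare 18 vs 15: take 15 from right. Merged: [5, 13, 15]
Compare 18 vs 16: take 16 from right. Merged: [5, 13, 15, 16]
Compare 18 vs 24: take 18 from left. Merged: [5, 13, 15, 16, 18]
Compare 22 vs 24: take 22 from left. Merged: [5, 13, 15, 16, 18, 22]
Compare 24 vs 24: take 24 from left. Merged: [5, 13, 15, 16, 18, 22, 24]
Append remaining from right: [24]. Merged: [5, 13, 15, 16, 18, 22, 24, 24]

Final merged array: [5, 13, 15, 16, 18, 22, 24, 24]
Total comparisons: 7

The merged array is [5, 13, 15, 16, 18, 22, 24, 24], requiring 7 comparisons. The merge step runs in O(n) time where n is the total number of elements.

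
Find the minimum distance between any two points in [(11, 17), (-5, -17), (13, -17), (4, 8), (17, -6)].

Computing all pairwise distances among 5 points:

d((11, 17), (-5, -17)) = 37.5766
d((11, 17), (13, -17)) = 34.0588
d((11, 17), (4, 8)) = 11.4018 <-- minimum
d((11, 17), (17, -6)) = 23.7697
d((-5, -17), (13, -17)) = 18.0
d((-5, -17), (4, 8)) = 26.5707
d((-5, -17), (17, -6)) = 24.5967
d((13, -17), (4, 8)) = 26.5707
d((13, -17), (17, -6)) = 11.7047
d((4, 8), (17, -6)) = 19.105

Closest pair: (11, 17) and (4, 8) with distance 11.4018

The closest pair is (11, 17) and (4, 8) with Euclidean distance 11.4018. For 5 points, brute-force pairwise comparison is shown above. For large n, the divide-and-conquer algorithm (sort by x, recurse on halves, check the dividing strip) achieves O(n log n).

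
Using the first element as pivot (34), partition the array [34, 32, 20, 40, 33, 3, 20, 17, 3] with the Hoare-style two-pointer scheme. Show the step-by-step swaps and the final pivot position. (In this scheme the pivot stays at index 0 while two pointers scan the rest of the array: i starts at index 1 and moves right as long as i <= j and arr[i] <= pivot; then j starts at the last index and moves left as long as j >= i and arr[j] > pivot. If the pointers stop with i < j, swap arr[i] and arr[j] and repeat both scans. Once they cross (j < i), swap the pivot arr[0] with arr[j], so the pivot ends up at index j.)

Hoare-style two-pointer partition with pivot = 34:

Initial array: [34, 32, 20, 40, 33, 3, 20, 17, 3]

Pointers start at i = 1, j = 8.
i stops at index 3 (arr[3]=40 > 34), j stops at index 8 (arr[8]=3 <= 34): swap arr[3] and arr[8], array becomes [34, 32, 20, 3, 33, 3, 20, 17, 40]
i ends at 8, j ends at 7: the pointers have crossed (j < i), so scanning stops.

Swap pivot arr[0] with arr[7] to place pivot at position 7: [17, 32, 20, 3, 33, 3, 20, 34, 40]
Pivot position: 7

After partitioning with pivot 34, the array becomes [17, 32, 20, 3, 33, 3, 20, 34, 40]. The pivot is placed at index 7. All elements to the left of the pivot are <= 34, and all elements to the right are > 34.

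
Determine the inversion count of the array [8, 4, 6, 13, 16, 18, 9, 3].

Finding inversions in [8, 4, 6, 13, 16, 18, 9, 3]:

(0, 1): arr[0]=8 > arr[1]=4
(0, 2): arr[0]=8 > arr[2]=6
(0, 7): arr[0]=8 > arr[7]=3
(1, 7): arr[1]=4 > arr[7]=3
(2, 7): arr[2]=6 > arr[7]=3
(3, 6): arr[3]=13 > arr[6]=9
(3, 7): arr[3]=13 > arr[7]=3
(4, 6): arr[4]=16 > arr[6]=9
(4, 7): arr[4]=16 > arr[7]=3
(5, 6): arr[5]=18 > arr[6]=9
(5, 7): arr[5]=18 > arr[7]=3
(6, 7): arr[6]=9 > arr[7]=3

Total inversions: 12

The array has 12 inversion(s): (0,1), (0,2), (0,7), (1,7), (2,7), (3,6), (3,7), (4,6), (4,7), (5,6), (5,7), (6,7). Each pair (i,j) satisfies i < j and arr[i] > arr[j].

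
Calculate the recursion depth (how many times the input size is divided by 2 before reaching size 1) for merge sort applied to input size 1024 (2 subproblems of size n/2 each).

For divide and conquer with division factor 2:

Problem sizes at each level:
Level 0: 1024
Level 1: 512
Level 2: 256
Level 3: 128
Level 4: 64
Level 5: 32
Level 6: 16
Level 7: 8
Level 8: 4
Level 9: 2
Level 10: 1

The root is level 0 and the size-1 base case is level 10 (the tree spans levels 0 through 10, i.e. 11 levels counting the root), so the depth is the number of divisions: log_2(1024) = 10

The recursion tree depth is log_2(1024) = 10. At each level, the problem size is divided by 2, so it takes 10 divisions to reduce to a base case of size 1. The algorithm makes 2 recursive calls at each level.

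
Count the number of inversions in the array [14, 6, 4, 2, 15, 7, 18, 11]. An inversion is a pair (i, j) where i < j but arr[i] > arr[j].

Finding inversions in [14, 6, 4, 2, 15, 7, 18, 11]:

(0, 1): arr[0]=14 > arr[1]=6
(0, 2): arr[0]=14 > arr[2]=4
(0, 3): arr[0]=14 > arr[3]=2
(0, 5): arr[0]=14 > arr[5]=7
(0, 7): arr[0]=14 > arr[7]=11
(1, 2): arr[1]=6 > arr[2]=4
(1, 3): arr[1]=6 > arr[3]=2
(2, 3): arr[2]=4 > arr[3]=2
(4, 5): arr[4]=15 > arr[5]=7
(4, 7): arr[4]=15 > arr[7]=11
(6, 7): arr[6]=18 > arr[7]=11

Total inversions: 11

The array has 11 inversion(s): (0,1), (0,2), (0,3), (0,5), (0,7), (1,2), (1,3), (2,3), (4,5), (4,7), (6,7). Each pair (i,j) satisfies i < j and arr[i] > arr[j].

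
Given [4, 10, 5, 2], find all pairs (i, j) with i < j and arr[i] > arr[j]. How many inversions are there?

Finding inversions in [4, 10, 5, 2]:

(0, 3): arr[0]=4 > arr[3]=2
(1, 2): arr[1]=10 > arr[2]=5
(1, 3): arr[1]=10 > arr[3]=2
(2, 3): arr[2]=5 > arr[3]=2

Total inversions: 4

The array has 4 inversion(s): (0,3), (1,2), (1,3), (2,3). Each pair (i,j) satisfies i < j and arr[i] > arr[j].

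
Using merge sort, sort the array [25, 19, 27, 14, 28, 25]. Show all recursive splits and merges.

Merge sort trace:

Split: [25, 19, 27, 14, 28, 25] -> [25, 19, 27] and [14, 28, 25]
  Split: [25, 19, 27] -> [25] and [19, 27]
    Split: [19, 27] -> [19] and [27]
    Merge: [19] + [27] -> [19, 27]
  Merge: [25] + [19, 27] -> [19, 25, 27]
  Split: [14, 28, 25] -> [14] and [28, 25]
    Split: [28, 25] -> [28] and [25]
    Merge: [28] + [25] -> [25, 28]
  Merge: [14] + [25, 28] -> [14, 25, 28]
Merge: [19, 25, 27] + [14, 25, 28] -> [14, 19, 25, 25, 27, 28]

Final sorted array: [14, 19, 25, 25, 27, 28]

The merge sort proceeds by recursively splitting the array and merging sorted halves.
After all merges, the sorted array is [14, 19, 25, 25, 27, 28].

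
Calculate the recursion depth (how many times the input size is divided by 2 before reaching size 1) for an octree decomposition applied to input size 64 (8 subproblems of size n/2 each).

For divide and conquer with division factor 2:

Problem sizes at each level:
Level 0: 64
Level 1: 32
Level 2: 16
Level 3: 8
Level 4: 4
Level 5: 2
Level 6: 1

The root is level 0 and the size-1 base case is level 6 (the tree spans levels 0 through 6, i.e. 7 levels counting the root), so the depth is the number of divisions: log_2(64) = 6

The recursion tree depth is log_2(64) = 6. At each level, the problem size is divided by 2, so it takes 6 divisions to reduce to a base case of size 1. The algorithm makes 8 recursive calls at each level.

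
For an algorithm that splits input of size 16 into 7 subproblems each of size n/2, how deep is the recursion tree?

For divide and conquer with division factor 2:

Problem sizes at each level:
Level 0: 16
Level 1: 8
Level 2: 4
Level 3: 2
Level 4: 1

The root is level 0 and the size-1 base case is level 4 (the tree spans levels 0 through 4, i.e. 5 levels counting the root), so the depth is the number of divisions: log_2(16) = 4

The recursion tree depth is log_2(16) = 4. At each level, the problem size is divided by 2, so it takes 4 divisions to reduce to a base case of size 1. The algorithm makes 7 recursive calls at each level.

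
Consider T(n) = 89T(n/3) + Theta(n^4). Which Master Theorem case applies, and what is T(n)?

Master Theorem for T(n) = 89T(n/3) + O(n^4):

a = 89, b = 3, c = 4
log_b(a) = log_3(89) = 4.0857

Case 1: c = 4 < log_3(89) = 4.0857
T(n) = O(n^(log_3 89))

For T(n) = 89T(n/3) + O(n^4): log_3(89) = 4.0857. This is Case 1 of the Master Theorem (c < log_b(a), work dominated by leaves), giving O(n^(log_3 89)).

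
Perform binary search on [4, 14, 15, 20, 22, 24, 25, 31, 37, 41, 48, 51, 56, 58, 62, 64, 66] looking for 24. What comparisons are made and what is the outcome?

Binary search for 24 in [4, 14, 15, 20, 22, 24, 25, 31, 37, 41, 48, 51, 56, 58, 62, 64, 66]:

lo=0, hi=16, mid=8, arr[mid]=37 -> 37 > 24, search left half
lo=0, hi=7, mid=3, arr[mid]=20 -> 20 < 24, search right half
lo=4, hi=7, mid=5, arr[mid]=24 -> Found target at index 5!

Binary search finds 24 at index 5 after 3 comparisons. The search repeatedly halves the search space by comparing with the middle element.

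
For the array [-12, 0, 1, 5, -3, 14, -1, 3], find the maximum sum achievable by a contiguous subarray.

Using Kadane's algorithm on [-12, 0, 1, 5, -3, 14, -1, 3]:

Scanning through the array:
Position 1 (value 0): max_ending_here = 0, max_so_far = 0
Position 2 (value 1): max_ending_here = 1, max_so_far = 1
Position 3 (value 5): max_ending_here = 6, max_so_far = 6
Position 4 (value -3): max_ending_here = 3, max_so_far = 6
Position 5 (value 14): max_ending_here = 17, max_so_far = 17
Position 6 (value -1): max_ending_here = 16, max_so_far = 17
Position 7 (value 3): max_ending_here = 19, max_so_far = 19

Maximum subarray: [0, 1, 5, -3, 14, -1, 3]
Maximum sum: 19

The maximum subarray is [0, 1, 5, -3, 14, -1, 3] with sum 19. This subarray runs from index 1 to index 7.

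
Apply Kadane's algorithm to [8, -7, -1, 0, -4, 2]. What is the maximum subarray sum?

Using Kadane's algorithm on [8, -7, -1, 0, -4, 2]:

Scanning through the array:
Position 1 (value -7): max_ending_here = 1, max_so_far = 8
Position 2 (value -1): max_ending_here = 0, max_so_far = 8
Position 3 (value 0): max_ending_here = 0, max_so_far = 8
Position 4 (value -4): max_ending_here = -4, max_so_far = 8
Position 5 (value 2): max_ending_here = 2, max_so_far = 8

Maximum subarray: [8]
Maximum sum: 8

The maximum subarray is [8] with sum 8. This subarray runs from index 0 to index 0.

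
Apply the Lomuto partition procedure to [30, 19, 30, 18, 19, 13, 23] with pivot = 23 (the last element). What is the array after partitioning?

Lomuto partition with pivot = 23:

Initial array: [30, 19, 30, 18, 19, 13, 23]

arr[0]=30 > 23: no swap
arr[1]=19 <= 23: swap with position 0, array becomes [19, 30, 30, 18, 19, 13, 23]
arr[2]=30 > 23: no swap
arr[3]=18 <= 23: swap with position 1, array becomes [19, 18, 30, 30, 19, 13, 23]
arr[4]=19 <= 23: swap with position 2, array becomes [19, 18, 19, 30, 30, 13, 23]
arr[5]=13 <= 23: swap with position 3, array becomes [19, 18, 19, 13, 30, 30, 23]

Place pivot at position 4: [19, 18, 19, 13, 23, 30, 30]
Pivot position: 4

After partitioning with pivot 23, the array becomes [19, 18, 19, 13, 23, 30, 30]. The pivot is placed at index 4. All elements to the left of the pivot are <= 23, and all elements to the right are > 23.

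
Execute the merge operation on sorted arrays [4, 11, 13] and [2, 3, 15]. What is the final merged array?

Merging process:

Compare 4 vs 2: take 2 from right. Merged: [2]
Compare 4 vs 3: take 3 from right. Merged: [2, 3]
Compare 4 vs 15: take 4 from left. Merged: [2, 3, 4]
Compare 11 vs 15: take 11 from left. Merged: [2, 3, 4, 11]
Compare 13 vs 15: take 13 from left. Merged: [2, 3, 4, 11, 13]
Append remaining from right: [15]. Merged: [2, 3, 4, 11, 13, 15]

Final merged array: [2, 3, 4, 11, 13, 15]
Total comparisons: 5

The merged array is [2, 3, 4, 11, 13, 15], requiring 5 comparisons. The merge step runs in O(n) time where n is the total number of elements.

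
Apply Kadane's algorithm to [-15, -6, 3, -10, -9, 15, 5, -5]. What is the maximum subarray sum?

Using Kadane's algorithm on [-15, -6, 3, -10, -9, 15, 5, -5]:

Scanning through the array:
Position 1 (value -6): max_ending_here = -6, max_so_far = -6
Position 2 (value 3): max_ending_here = 3, max_so_far = 3
Position 3 (value -10): max_ending_here = -7, max_so_far = 3
Position 4 (value -9): max_ending_here = -9, max_so_far = 3
Position 5 (value 15): max_ending_here = 15, max_so_far = 15
Position 6 (value 5): max_ending_here = 20, max_so_far = 20
Position 7 (value -5): max_ending_here = 15, max_so_far = 20

Maximum subarray: [15, 5]
Maximum sum: 20

The maximum subarray is [15, 5] with sum 20. This subarray runs from index 5 to index 6.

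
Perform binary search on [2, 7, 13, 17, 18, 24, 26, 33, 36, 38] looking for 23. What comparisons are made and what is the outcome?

Binary search for 23 in [2, 7, 13, 17, 18, 24, 26, 33, 36, 38]:

lo=0, hi=9, mid=4, arr[mid]=18 -> 18 < 23, search right half
lo=5, hi=9, mid=7, arr[mid]=33 -> 33 > 23, search left half
lo=5, hi=6, mid=5, arr[mid]=24 -> 24 > 23, search left half
lo=5 > hi=4, target 23 not found

Binary search determines that 23 is not in the array after 3 comparisons. The search space was exhausted without finding the target.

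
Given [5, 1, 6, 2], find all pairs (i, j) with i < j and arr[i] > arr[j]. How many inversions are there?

Finding inversions in [5, 1, 6, 2]:

(0, 1): arr[0]=5 > arr[1]=1
(0, 3): arr[0]=5 > arr[3]=2
(2, 3): arr[2]=6 > arr[3]=2

Total inversions: 3

The array has 3 inversion(s): (0,1), (0,3), (2,3). Each pair (i,j) satisfies i < j and arr[i] > arr[j].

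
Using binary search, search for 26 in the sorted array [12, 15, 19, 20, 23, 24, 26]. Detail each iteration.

Binary search for 26 in [12, 15, 19, 20, 23, 24, 26]:

lo=0, hi=6, mid=3, arr[mid]=20 -> 20 < 26, search right half
lo=4, hi=6, mid=5, arr[mid]=24 -> 24 < 26, search right half
lo=6, hi=6, mid=6, arr[mid]=26 -> Found target at index 6!

Binary search finds 26 at index 6 after 3 comparisons. The search repeatedly halves the search space by comparing with the middle element.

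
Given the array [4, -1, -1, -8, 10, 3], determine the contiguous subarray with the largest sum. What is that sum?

Using Kadane's algorithm on [4, -1, -1, -8, 10, 3]:

Scanning through the array:
Position 1 (value -1): max_ending_here = 3, max_so_far = 4
Position 2 (value -1): max_ending_here = 2, max_so_far = 4
Position 3 (value -8): max_ending_here = -6, max_so_far = 4
Position 4 (value 10): max_ending_here = 10, max_so_far = 10
Position 5 (value 3): max_ending_here = 13, max_so_far = 13

Maximum subarray: [10, 3]
Maximum sum: 13

The maximum subarray is [10, 3] with sum 13. This subarray runs from index 4 to index 5.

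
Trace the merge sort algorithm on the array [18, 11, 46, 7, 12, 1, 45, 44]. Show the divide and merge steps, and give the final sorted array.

Merge sort trace:

Split: [18, 11, 46, 7, 12, 1, 45, 44] -> [18, 11, 46, 7] and [12, 1, 45, 44]
  Split: [18, 11, 46, 7] -> [18, 11] and [46, 7]
    Split: [18, 11] -> [18] and [11]
    Merge: [18] + [11] -> [11, 18]
    Split: [46, 7] -> [46] and [7]
    Merge: [46] + [7] -> [7, 46]
  Merge: [11, 18] + [7, 46] -> [7, 11, 18, 46]
  Split: [12, 1, 45, 44] -> [12, 1] and [45, 44]
    Split: [12, 1] -> [12] and [1]
    Merge: [12] + [1] -> [1, 12]
    Split: [45, 44] -> [45] and [44]
    Merge: [45] + [44] -> [44, 45]
  Merge: [1, 12] + [44, 45] -> [1, 12, 44, 45]
Merge: [7, 11, 18, 46] + [1, 12, 44, 45] -> [1, 7, 11, 12, 18, 44, 45, 46]

Final sorted array: [1, 7, 11, 12, 18, 44, 45, 46]

The merge sort proceeds by recursively splitting the array and merging sorted halves.
After all merges, the sorted array is [1, 7, 11, 12, 18, 44, 45, 46].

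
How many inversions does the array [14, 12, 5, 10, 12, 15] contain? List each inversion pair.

Finding inversions in [14, 12, 5, 10, 12, 15]:

(0, 1): arr[0]=14 > arr[1]=12
(0, 2): arr[0]=14 > arr[2]=5
(0, 3): arr[0]=14 > arr[3]=10
(0, 4): arr[0]=14 > arr[4]=12
(1, 2): arr[1]=12 > arr[2]=5
(1, 3): arr[1]=12 > arr[3]=10

Total inversions: 6

The array has 6 inversion(s): (0,1), (0,2), (0,3), (0,4), (1,2), (1,3). Each pair (i,j) satisfies i < j and arr[i] > arr[j].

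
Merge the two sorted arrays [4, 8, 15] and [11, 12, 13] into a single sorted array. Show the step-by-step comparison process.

Merging process:

Compare 4 vs 11: take 4 from left. Merged: [4]
Compare 8 vs 11: take 8 from left. Merged: [4, 8]
Compare 15 vs 11: take 11 from right. Merged: [4, 8, 11]
Compare 15 vs 12: take 12 from right. Merged: [4, 8, 11, 12]
Compare 15 vs 13: take 13 from right. Merged: [4, 8, 11, 12, 13]
Append remaining from left: [15]. Merged: [4, 8, 11, 12, 13, 15]

Final merged array: [4, 8, 11, 12, 13, 15]
Total comparisons: 5

The merged array is [4, 8, 11, 12, 13, 15], requiring 5 comparisons. The merge step runs in O(n) time where n is the total number of elements.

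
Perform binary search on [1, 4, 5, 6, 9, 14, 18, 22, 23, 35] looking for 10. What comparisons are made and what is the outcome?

Binary search for 10 in [1, 4, 5, 6, 9, 14, 18, 22, 23, 35]:

lo=0, hi=9, mid=4, arr[mid]=9 -> 9 < 10, search right half
lo=5, hi=9, mid=7, arr[mid]=22 -> 22 > 10, search left half
lo=5, hi=6, mid=5, arr[mid]=14 -> 14 > 10, search left half
lo=5 > hi=4, target 10 not found

Binary search determines that 10 is not in the array after 3 comparisons. The search space was exhausted without finding the target.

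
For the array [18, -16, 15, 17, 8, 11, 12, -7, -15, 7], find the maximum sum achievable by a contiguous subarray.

Using Kadane's algorithm on [18, -16, 15, 17, 8, 11, 12, -7, -15, 7]:

Scanning through the array:
Position 1 (value -16): max_ending_here = 2, max_so_far = 18
Position 2 (value 15): max_ending_here = 17, max_so_far = 18
Position 3 (value 17): max_ending_here = 34, max_so_far = 34
Position 4 (value 8): max_ending_here = 42, max_so_far = 42
Position 5 (value 11): max_ending_here = 53, max_so_far = 53
Position 6 (value 12): max_ending_here = 65, max_so_far = 65
Position 7 (value -7): max_ending_here = 58, max_so_far = 65
Position 8 (value -15): max_ending_here = 43, max_so_far = 65
Position 9 (value 7): max_ending_here = 50, max_so_far = 65

Maximum subarray: [18, -16, 15, 17, 8, 11, 12]
Maximum sum: 65

The maximum subarray is [18, -16, 15, 17, 8, 11, 12] with sum 65. This subarray runs from index 0 to index 6.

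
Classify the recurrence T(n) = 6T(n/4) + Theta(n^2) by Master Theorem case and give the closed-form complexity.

Master Theorem for T(n) = 6T(n/4) + O(n^2):

a = 6, b = 4, c = 2
log_b(a) = log_4(6) = 1.2925

Case 3: c = 2 > log_4(6) = 1.2925
T(n) = O(n^2) = O(n^2)

For T(n) = 6T(n/4) + O(n^2): log_4(6) = 1.2925. This is Case 3 of the Master Theorem (c > log_b(a), work dominated by root), giving O(n^2).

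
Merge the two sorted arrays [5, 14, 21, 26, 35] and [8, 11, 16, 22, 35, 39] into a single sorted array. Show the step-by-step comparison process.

Merging process:

Compare 5 vs 8: take 5 from left. Merged: [5]
Compare 14 vs 8: take 8 from right. Merged: [5, 8]
Compare 14 vs 11: take 11 from right. Merged: [5, 8, 11]
Compare 14 vs 16: take 14 from left. Merged: [5, 8, 11, 14]
Compare 21 vs 16: take 16 from right. Merged: [5, 8, 11, 14, 16]
Compare 21 vs 22: take 21 from left. Merged: [5, 8, 11, 14, 16, 21]
Compare 26 vs 22: take 22 from right. Merged: [5, 8, 11, 14, 16, 21, 22]
Compare 26 vs 35: take 26 from left. Merged: [5, 8, 11, 14, 16, 21, 22, 26]
Compare 35 vs 35: take 35 from left. Merged: [5, 8, 11, 14, 16, 21, 22, 26, 35]
Append remaining from right: [35, 39]. Merged: [5, 8, 11, 14, 16, 21, 22, 26, 35, 35, 39]

Final merged array: [5, 8, 11, 14, 16, 21, 22, 26, 35, 35, 39]
Total comparisons: 9

The merged array is [5, 8, 11, 14, 16, 21, 22, 26, 35, 35, 39], requiring 9 comparisons. The merge step runs in O(n) time where n is the total number of elements.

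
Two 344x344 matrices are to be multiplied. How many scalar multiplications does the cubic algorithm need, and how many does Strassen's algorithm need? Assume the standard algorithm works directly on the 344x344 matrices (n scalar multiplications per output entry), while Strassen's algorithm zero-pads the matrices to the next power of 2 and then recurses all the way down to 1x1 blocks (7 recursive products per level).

Matrix multiplication for 344x344 matrices:

Strassen's algorithm requires power-of-2 dimensions. Pad 344x344 to 512x512 (next power of 2).

Standard algorithm: 344^3 = 40707584 multiplications
Strassen's algorithm: 7^(log2(512)) = 7^9 = 40353607 multiplications
Savings: 40707584 - 40353607 = 353977 multiplications

Standard: 40707584 multiplications (344^3). Strassen: 40353607 multiplications (7^9, after padding to 512x512). Strassen reduces 8 recursive multiplications to 7 at each level.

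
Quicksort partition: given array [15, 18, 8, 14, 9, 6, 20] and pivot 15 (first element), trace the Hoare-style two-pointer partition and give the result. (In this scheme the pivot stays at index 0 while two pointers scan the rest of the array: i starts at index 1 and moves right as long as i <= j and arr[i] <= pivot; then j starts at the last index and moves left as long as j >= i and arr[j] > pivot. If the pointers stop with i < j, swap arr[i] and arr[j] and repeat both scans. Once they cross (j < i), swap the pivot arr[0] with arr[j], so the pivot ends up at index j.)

Hoare-style two-pointer partition with pivot = 15:

Initial array: [15, 18, 8, 14, 9, 6, 20]

Pointers start at i = 1, j = 6.
i stops at index 1 (arr[1]=18 > 15), j stops at index 5 (arr[5]=6 <= 15): swap arr[1] and arr[5], array becomes [15, 6, 8, 14, 9, 18, 20]
i ends at 5, j ends at 4: the pointers have crossed (j < i), so scanning stops.

Swap pivot arr[0] with arr[4] to place pivot at position 4: [9, 6, 8, 14, 15, 18, 20]
Pivot position: 4

After partitioning with pivot 15, the array becomes [9, 6, 8, 14, 15, 18, 20]. The pivot is placed at index 4. All elements to the left of the pivot are <= 15, and all elements to the right are > 15.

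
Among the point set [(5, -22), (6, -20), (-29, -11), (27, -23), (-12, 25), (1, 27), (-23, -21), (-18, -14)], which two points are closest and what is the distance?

Computing all pairwise distances among 8 points:

d((5, -22), (6, -20)) = 2.2361 <-- minimum
d((5, -22), (-29, -11)) = 35.7351
d((5, -22), (27, -23)) = 22.0227
d((5, -22), (-12, 25)) = 49.98
d((5, -22), (1, 27)) = 49.163
d((5, -22), (-23, -21)) = 28.0179
d((5, -22), (-18, -14)) = 24.3516
d((6, -20), (-29, -11)) = 36.1386
d((6, -20), (27, -23)) = 21.2132
d((6, -20), (-12, 25)) = 48.4665
d((6, -20), (1, 27)) = 47.2652
d((6, -20), (-23, -21)) = 29.0172
d((6, -20), (-18, -14)) = 24.7386
d((-29, -11), (27, -23)) = 57.2713
d((-29, -11), (-12, 25)) = 39.8121
d((-29, -11), (1, 27)) = 48.4149
d((-29, -11), (-23, -21)) = 11.6619
d((-29, -11), (-18, -14)) = 11.4018
d((27, -23), (-12, 25)) = 61.8466
d((27, -23), (1, 27)) = 56.356
d((27, -23), (-23, -21)) = 50.04
d((27, -23), (-18, -14)) = 45.8912
d((-12, 25), (1, 27)) = 13.1529
d((-12, 25), (-23, -21)) = 47.2969
d((-12, 25), (-18, -14)) = 39.4588
d((1, 27), (-23, -21)) = 53.6656
d((1, 27), (-18, -14)) = 45.1885
d((-23, -21), (-18, -14)) = 8.6023

Closest pair: (5, -22) and (6, -20) with distance 2.2361

The closest pair is (5, -22) and (6, -20) with Euclidean distance 2.2361. For 8 points, brute-force pairwise comparison is shown above. For large n, the divide-and-conquer algorithm (sort by x, recurse on halves, check the dividing strip) achieves O(n log n).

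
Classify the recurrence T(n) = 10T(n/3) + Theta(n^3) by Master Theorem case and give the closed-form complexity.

Master Theorem for T(n) = 10T(n/3) + O(n^3):

a = 10, b = 3, c = 3
log_b(a) = log_3(10) = 2.0959

Case 3: c = 3 > log_3(10) = 2.0959
T(n) = O(n^3) = O(n^3)

For T(n) = 10T(n/3) + O(n^3): log_3(10) = 2.0959. This is Case 3 of the Master Theorem (c > log_b(a), work dominated by root), giving O(n^3).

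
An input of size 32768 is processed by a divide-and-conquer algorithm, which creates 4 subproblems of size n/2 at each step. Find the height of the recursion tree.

For divide and conquer with division factor 2:

Problem sizes at each level:
Level 0: 32768
Level 1: 16384
Level 2: 8192
Level 3: 4096
Level 4: 2048
Level 5: 1024
Level 6: 512
Level 7: 256
Level 8: 128
Level 9: 64
Level 10: 32
Level 11: 16
Level 12: 8
Level 13: 4
Level 14: 2
Level 15: 1

The root is level 0 and the size-1 base case is level 15 (the tree spans levels 0 through 15, i.e. 16 levels counting the root), so the depth is the number of divisions: log_2(32768) = 15

The recursion tree depth is log_2(32768) = 15. At each level, the problem size is divided by 2, so it takes 15 divisions to reduce to a base case of size 1. The algorithm makes 4 recursive calls at each level.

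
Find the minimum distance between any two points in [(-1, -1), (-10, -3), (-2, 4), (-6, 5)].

Computing all pairwise distances among 4 points:

d((-1, -1), (-10, -3)) = 9.2195
d((-1, -1), (-2, 4)) = 5.099
d((-1, -1), (-6, 5)) = 7.8102
d((-10, -3), (-2, 4)) = 10.6301
d((-10, -3), (-6, 5)) = 8.9443
d((-2, 4), (-6, 5)) = 4.1231 <-- minimum

Closest pair: (-2, 4) and (-6, 5) with distance 4.1231

The closest pair is (-2, 4) and (-6, 5) with Euclidean distance 4.1231. For 4 points, brute-force pairwise comparison is shown above. For large n, the divide-and-conquer algorithm (sort by x, recurse on halves, check the dividing strip) achieves O(n log n).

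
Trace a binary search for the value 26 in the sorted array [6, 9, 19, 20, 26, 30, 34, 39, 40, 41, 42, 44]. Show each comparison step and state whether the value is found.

Binary search for 26 in [6, 9, 19, 20, 26, 30, 34, 39, 40, 41, 42, 44]:

lo=0, hi=11, mid=5, arr[mid]=30 -> 30 > 26, search left half
lo=0, hi=4, mid=2, arr[mid]=19 -> 19 < 26, search right half
lo=3, hi=4, mid=3, arr[mid]=20 -> 20 < 26, search right half
lo=4, hi=4, mid=4, arr[mid]=26 -> Found target at index 4!

Binary search finds 26 at index 4 after 4 comparisons. The search repeatedly halves the search space by comparing with the middle element.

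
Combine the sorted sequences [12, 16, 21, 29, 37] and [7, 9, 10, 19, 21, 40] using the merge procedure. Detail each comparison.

Merging process:

Compare 12 vs 7: take 7 from right. Merged: [7]
Compare 12 vs 9: take 9 from right. Merged: [7, 9]
Compare 12 vs 10: take 10 from right. Merged: [7, 9, 10]
Compare 12 vs 19: take 12 from left. Merged: [7, 9, 10, 12]
Compare 16 vs 19: take 16 from left. Merged: [7, 9, 10, 12, 16]
Compare 21 vs 19: take 19 from right. Merged: [7, 9, 10, 12, 16, 19]
Compare 21 vs 21: take 21 from left. Merged: [7, 9, 10, 12, 16, 19, 21]
Compare 29 vs 21: take 21 from right. Merged: [7, 9, 10, 12, 16, 19, 21, 21]
Compare 29 vs 40: take 29 from left. Merged: [7, 9, 10, 12, 16, 19, 21, 21, 29]
Compare 37 vs 40: take 37 from left. Merged: [7, 9, 10, 12, 16, 19, 21, 21, 29, 37]
Append remaining from right: [40]. Merged: [7, 9, 10, 12, 16, 19, 21, 21, 29, 37, 40]

Final merged array: [7, 9, 10, 12, 16, 19, 21, 21, 29, 37, 40]
Total comparisons: 10

The merged array is [7, 9, 10, 12, 16, 19, 21, 21, 29, 37, 40], requiring 10 comparisons. The merge step runs in O(n) time where n is the total number of elements.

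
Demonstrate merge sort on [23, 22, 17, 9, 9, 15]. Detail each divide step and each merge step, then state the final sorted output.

Merge sort trace:

Split: [23, 22, 17, 9, 9, 15] -> [23, 22, 17] and [9, 9, 15]
  Split: [23, 22, 17] -> [23] and [22, 17]
    Split: [22, 17] -> [22] and [17]
    Merge: [22] + [17] -> [17, 22]
  Merge: [23] + [17, 22] -> [17, 22, 23]
  Split: [9, 9, 15] -> [9] and [9, 15]
    Split: [9, 15] -> [9] and [15]
    Merge: [9] + [15] -> [9, 15]
  Merge: [9] + [9, 15] -> [9, 9, 15]
Merge: [17, 22, 23] + [9, 9, 15] -> [9, 9, 15, 17, 22, 23]

Final sorted array: [9, 9, 15, 17, 22, 23]

The merge sort proceeds by recursively splitting the array and merging sorted halves.
After all merges, the sorted array is [9, 9, 15, 17, 22, 23].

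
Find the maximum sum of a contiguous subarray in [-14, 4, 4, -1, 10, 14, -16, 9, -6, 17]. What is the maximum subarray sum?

Using Kadane's algorithm on [-14, 4, 4, -1, 10, 14, -16, 9, -6, 17]:

Scanning through the array:
Position 1 (value 4): max_ending_here = 4, max_so_far = 4
Position 2 (value 4): max_ending_here = 8, max_so_far = 8
Position 3 (value -1): max_ending_here = 7, max_so_far = 8
Position 4 (value 10): max_ending_here = 17, max_so_far = 17
Position 5 (value 14): max_ending_here = 31, max_so_far = 31
Position 6 (value -16): max_ending_here = 15, max_so_far = 31
Position 7 (value 9): max_ending_here = 24, max_so_far = 31
Position 8 (value -6): max_ending_here = 18, max_so_far = 31
Position 9 (value 17): max_ending_here = 35, max_so_far = 35

Maximum subarray: [4, 4, -1, 10, 14, -16, 9, -6, 17]
Maximum sum: 35

The maximum subarray is [4, 4, -1, 10, 14, -16, 9, -6, 17] with sum 35. This subarray runs from index 1 to index 9.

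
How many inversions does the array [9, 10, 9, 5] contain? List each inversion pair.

Finding inversions in [9, 10, 9, 5]:

(0, 3): arr[0]=9 > arr[3]=5
(1, 2): arr[1]=10 > arr[2]=9
(1, 3): arr[1]=10 > arr[3]=5
(2, 3): arr[2]=9 > arr[3]=5

Total inversions: 4

The array has 4 inversion(s): (0,3), (1,2), (1,3), (2,3). Each pair (i,j) satisfies i < j and arr[i] > arr[j].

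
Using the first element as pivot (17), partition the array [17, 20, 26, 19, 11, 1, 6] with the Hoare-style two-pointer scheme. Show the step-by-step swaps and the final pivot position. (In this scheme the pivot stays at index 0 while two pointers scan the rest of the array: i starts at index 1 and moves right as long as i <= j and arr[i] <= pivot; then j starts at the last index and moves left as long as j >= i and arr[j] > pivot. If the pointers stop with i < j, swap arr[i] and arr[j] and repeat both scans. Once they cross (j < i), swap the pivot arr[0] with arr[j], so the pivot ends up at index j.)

Hoare-style two-pointer partition with pivot = 17:

Initial array: [17, 20, 26, 19, 11, 1, 6]

Pointers start at i = 1, j = 6.
i stops at index 1 (arr[1]=20 > 17), j stops at index 6 (arr[6]=6 <= 17): swap arr[1] and arr[6], array becomes [17, 6, 26, 19, 11, 1, 20]
i stops at index 2 (arr[2]=26 > 17), j stops at index 5 (arr[5]=1 <= 17): swap arr[2] and arr[5], array becomes [17, 6, 1, 19, 11, 26, 20]
i stops at index 3 (arr[3]=19 > 17), j stops at index 4 (arr[4]=11 <= 17): swap arr[3] and arr[4], array becomes [17, 6, 1, 11, 19, 26, 20]
i ends at 4, j ends at 3: the pointers have crossed (j < i), so scanning stops.

Swap pivot arr[0] with arr[3] to place pivot at position 3: [11, 6, 1, 17, 19, 26, 20]
Pivot position: 3

After partitioning with pivot 17, the array becomes [11, 6, 1, 17, 19, 26, 20]. The pivot is placed at index 3. All elements to the left of the pivot are <= 17, and all elements to the right are > 17.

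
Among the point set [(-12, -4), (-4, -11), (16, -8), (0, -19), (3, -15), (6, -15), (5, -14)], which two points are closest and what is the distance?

Computing all pairwise distances among 7 points:

d((-12, -4), (-4, -11)) = 10.6301
d((-12, -4), (16, -8)) = 28.2843
d((-12, -4), (0, -19)) = 19.2094
d((-12, -4), (3, -15)) = 18.6011
d((-12, -4), (6, -15)) = 21.095
d((-12, -4), (5, -14)) = 19.7231
d((-4, -11), (16, -8)) = 20.2237
d((-4, -11), (0, -19)) = 8.9443
d((-4, -11), (3, -15)) = 8.0623
d((-4, -11), (6, -15)) = 10.7703
d((-4, -11), (5, -14)) = 9.4868
d((16, -8), (0, -19)) = 19.4165
d((16, -8), (3, -15)) = 14.7648
d((16, -8), (6, -15)) = 12.2066
d((16, -8), (5, -14)) = 12.53
d((0, -19), (3, -15)) = 5.0
d((0, -19), (6, -15)) = 7.2111
d((0, -19), (5, -14)) = 7.0711
d((3, -15), (6, -15)) = 3.0
d((3, -15), (5, -14)) = 2.2361
d((6, -15), (5, -14)) = 1.4142 <-- minimum

Closest pair: (6, -15) and (5, -14) with distance 1.4142

The closest pair is (6, -15) and (5, -14) with Euclidean distance 1.4142. For 7 points, brute-force pairwise comparison is shown above. For large n, the divide-and-conquer algorithm (sort by x, recurse on halves, check the dividing strip) achieves O(n log n).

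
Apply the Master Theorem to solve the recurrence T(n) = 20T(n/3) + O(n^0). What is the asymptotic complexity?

Master Theorem for T(n) = 20T(n/3) + O(n^0):

a = 20, b = 3, c = 0
log_b(a) = log_3(20) = 2.7268

Case 1: c = 0 < log_3(20) = 2.7268
T(n) = O(n^(log_3 20))

For T(n) = 20T(n/3) + O(n^0): log_3(20) = 2.7268. This is Case 1 of the Master Theorem (c < log_b(a), work dominated by leaves), giving O(n^(log_3 20)).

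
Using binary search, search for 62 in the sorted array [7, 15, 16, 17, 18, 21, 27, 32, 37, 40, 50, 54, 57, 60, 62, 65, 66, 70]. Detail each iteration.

Binary search for 62 in [7, 15, 16, 17, 18, 21, 27, 32, 37, 40, 50, 54, 57, 60, 62, 65, 66, 70]:

lo=0, hi=17, mid=8, arr[mid]=37 -> 37 < 62, search right half
lo=9, hi=17, mid=13, arr[mid]=60 -> 60 < 62, search right half
lo=14, hi=17, mid=15, arr[mid]=65 -> 65 > 62, search left half
lo=14, hi=14, mid=14, arr[mid]=62 -> Found target at index 14!

Binary search finds 62 at index 14 after 4 comparisons. The search repeatedly halves the search space by comparing with the middle element.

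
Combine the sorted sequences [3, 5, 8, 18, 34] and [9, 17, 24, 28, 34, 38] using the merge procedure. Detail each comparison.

Merging process:

Compare 3 vs 9: take 3 from left. Merged: [3]
Compare 5 vs 9: take 5 from left. Merged: [3, 5]
Compare 8 vs 9: take 8 from left. Merged: [3, 5, 8]
Compare 18 vs 9: take 9 from right. Merged: [3, 5, 8, 9]
Compare 18 vs 17: take 17 from right. Merged: [3, 5, 8, 9, 17]
Compare 18 vs 24: take 18 from left. Merged: [3, 5, 8, 9, 17, 18]
Compare 34 vs 24: take 24 from right. Merged: [3, 5, 8, 9, 17, 18, 24]
Compare 34 vs 28: take 28 from right. Merged: [3, 5, 8, 9, 17, 18, 24, 28]
Compare 34 vs 34: take 34 from left. Merged: [3, 5, 8, 9, 17, 18, 24, 28, 34]
Append remaining from right: [34, 38]. Merged: [3, 5, 8, 9, 17, 18, 24, 28, 34, 34, 38]

Final merged array: [3, 5, 8, 9, 17, 18, 24, 28, 34, 34, 38]
Total comparisons: 9

The merged array is [3, 5, 8, 9, 17, 18, 24, 28, 34, 34, 38], requiring 9 comparisons. The merge step runs in O(n) time where n is the total number of elements.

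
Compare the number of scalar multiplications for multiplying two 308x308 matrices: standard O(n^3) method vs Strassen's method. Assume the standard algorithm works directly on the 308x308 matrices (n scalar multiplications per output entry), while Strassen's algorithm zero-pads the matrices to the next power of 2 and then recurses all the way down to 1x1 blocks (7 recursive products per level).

Matrix multiplication for 308x308 matrices:

Strassen's algorithm requires power-of-2 dimensions. Pad 308x308 to 512x512 (next power of 2).

Standard algorithm: 308^3 = 29218112 multiplications
Strassen's algorithm: 7^(log2(512)) = 7^9 = 40353607 multiplications
Difference: 29218112 - 40353607 = -11135495 (Strassen uses MORE here due to padding overhead — for small or just-over-power-of-2 n, padding can outweigh the per-level savings)

Standard: 29218112 multiplications (308^3). Strassen: 40353607 multiplications (7^9, after padding to 512x512). Strassen reduces 8 recursive multiplications to 7 at each level.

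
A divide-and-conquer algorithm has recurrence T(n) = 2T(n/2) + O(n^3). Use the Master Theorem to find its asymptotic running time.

Master Theorem for T(n) = 2T(n/2) + O(n^3):

a = 2, b = 2, c = 3
log_b(a) = log_2(2) = 1.0000

Case 3: c = 3 > log_2(2) = 1.0000
T(n) = O(n^3) = O(n^3)

For T(n) = 2T(n/2) + O(n^3): log_2(2) = 1.0000. This is Case 3 of the Master Theorem (c > log_b(a), work dominated by root), giving O(n^3).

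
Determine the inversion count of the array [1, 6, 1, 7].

Finding inversions in [1, 6, 1, 7]:

(1, 2): arr[1]=6 > arr[2]=1

Total inversions: 1

The array has 1 inversion(s): (1,2). Each pair (i,j) satisfies i < j and arr[i] > arr[j].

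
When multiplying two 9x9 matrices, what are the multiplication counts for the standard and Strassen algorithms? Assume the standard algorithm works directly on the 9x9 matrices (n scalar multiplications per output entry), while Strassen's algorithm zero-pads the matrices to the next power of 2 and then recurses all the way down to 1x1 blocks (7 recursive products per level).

Matrix multiplication for 9x9 matrices:

Strassen's algorithm requires power-of-2 dimensions. Pad 9x9 to 16x16 (next power of 2).

Standard algorithm: 9^3 = 729 multiplications
Strassen's algorithm: 7^(log2(16)) = 7^4 = 2401 multiplications
Difference: 729 - 2401 = -1672 (Strassen uses MORE here due to padding overhead — for small or just-over-power-of-2 n, padding can outweigh the per-level savings)

Standard: 729 multiplications (9^3). Strassen: 2401 multiplications (7^4, after padding to 16x16). Strassen reduces 8 recursive multiplications to 7 at each level.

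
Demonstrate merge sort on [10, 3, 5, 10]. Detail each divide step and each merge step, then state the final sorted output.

Merge sort trace:

Split: [10, 3, 5, 10] -> [10, 3] and [5, 10]
  Split: [10, 3] -> [10] and [3]
  Merge: [10] + [3] -> [3, 10]
  Split: [5, 10] -> [5] and [10]
  Merge: [5] + [10] -> [5, 10]
Merge: [3, 10] + [5, 10] -> [3, 5, 10, 10]

Final sorted array: [3, 5, 10, 10]

The merge sort proceeds by recursively splitting the array and merging sorted halves.
After all merges, the sorted array is [3, 5, 10, 10].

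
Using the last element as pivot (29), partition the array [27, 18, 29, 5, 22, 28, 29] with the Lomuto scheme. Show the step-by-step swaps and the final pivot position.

Lomuto partition with pivot = 29:

Initial array: [27, 18, 29, 5, 22, 28, 29]

arr[0]=27 <= 29: swap with position 0, array becomes [27, 18, 29, 5, 22, 28, 29]
arr[1]=18 <= 29: swap with position 1, array becomes [27, 18, 29, 5, 22, 28, 29]
arr[2]=29 <= 29: swap with position 2, array becomes [27, 18, 29, 5, 22, 28, 29]
arr[3]=5 <= 29: swap with position 3, array becomes [27, 18, 29, 5, 22, 28, 29]
arr[4]=22 <= 29: swap with position 4, array becomes [27, 18, 29, 5, 22, 28, 29]
arr[5]=28 <= 29: swap with position 5, array becomes [27, 18, 29, 5, 22, 28, 29]

Place pivot at position 6: [27, 18, 29, 5, 22, 28, 29]
Pivot position: 6

After partitioning with pivot 29, the array becomes [27, 18, 29, 5, 22, 28, 29]. The pivot is placed at index 6. All elements to the left of the pivot are <= 29, and all elements to the right are > 29.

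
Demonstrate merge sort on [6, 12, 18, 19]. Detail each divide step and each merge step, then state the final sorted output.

Merge sort trace:

Split: [6, 12, 18, 19] -> [6, 12] and [18, 19]
  Split: [6, 12] -> [6] and [12]
  Merge: [6] + [12] -> [6, 12]
  Split: [18, 19] -> [18] and [19]
  Merge: [18] + [19] -> [18, 19]
Merge: [6, 12] + [18, 19] -> [6, 12, 18, 19]

Final sorted array: [6, 12, 18, 19]

The merge sort proceeds by recursively splitting the array and merging sorted halves.
After all merges, the sorted array is [6, 12, 18, 19].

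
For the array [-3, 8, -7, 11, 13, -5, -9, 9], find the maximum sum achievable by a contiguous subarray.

Using Kadane's algorithm on [-3, 8, -7, 11, 13, -5, -9, 9]:

Scanning through the array:
Position 1 (value 8): max_ending_here = 8, max_so_far = 8
Position 2 (value -7): max_ending_here = 1, max_so_far = 8
Position 3 (value 11): max_ending_here = 12, max_so_far = 12
Position 4 (value 13): max_ending_here = 25, max_so_far = 25
Position 5 (value -5): max_ending_here = 20, max_so_far = 25
Position 6 (value -9): max_ending_here = 11, max_so_far = 25
Position 7 (value 9): max_ending_here = 20, max_so_far = 25

Maximum subarray: [8, -7, 11, 13]
Maximum sum: 25

The maximum subarray is [8, -7, 11, 13] with sum 25. This subarray runs from index 1 to index 4.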